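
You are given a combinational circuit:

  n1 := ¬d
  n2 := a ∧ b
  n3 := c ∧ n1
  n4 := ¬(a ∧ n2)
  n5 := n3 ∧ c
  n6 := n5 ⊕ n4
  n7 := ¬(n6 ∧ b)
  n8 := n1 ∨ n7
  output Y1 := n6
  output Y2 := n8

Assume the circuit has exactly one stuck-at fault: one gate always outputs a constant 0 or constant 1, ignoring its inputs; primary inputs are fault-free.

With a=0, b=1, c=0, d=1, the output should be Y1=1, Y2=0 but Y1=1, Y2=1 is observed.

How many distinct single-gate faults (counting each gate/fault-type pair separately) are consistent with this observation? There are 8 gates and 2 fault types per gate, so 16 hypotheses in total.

3

Fault-free: n1=0, n2=0, n3=0, n4=1, n5=0, n6=1, n7=0, n8=0 → Y1=1, Y2=0. Observed Y1=1, Y2=1.
  n1: stuck-at-1 ✓; others ✗
  n2: none of the 2 fault types match ✗
  n3: none of the 2 fault types match ✗
  n4: none of the 2 fault types match ✗
  n5: none of the 2 fault types match ✗
  n6: none of the 2 fault types match ✗
  n7: stuck-at-1 ✓; others ✗
  n8: stuck-at-1 ✓; others ✗
Consistent faults: {n1 stuck-at-1, n7 stuck-at-1, n8 stuck-at-1} — 3 in all.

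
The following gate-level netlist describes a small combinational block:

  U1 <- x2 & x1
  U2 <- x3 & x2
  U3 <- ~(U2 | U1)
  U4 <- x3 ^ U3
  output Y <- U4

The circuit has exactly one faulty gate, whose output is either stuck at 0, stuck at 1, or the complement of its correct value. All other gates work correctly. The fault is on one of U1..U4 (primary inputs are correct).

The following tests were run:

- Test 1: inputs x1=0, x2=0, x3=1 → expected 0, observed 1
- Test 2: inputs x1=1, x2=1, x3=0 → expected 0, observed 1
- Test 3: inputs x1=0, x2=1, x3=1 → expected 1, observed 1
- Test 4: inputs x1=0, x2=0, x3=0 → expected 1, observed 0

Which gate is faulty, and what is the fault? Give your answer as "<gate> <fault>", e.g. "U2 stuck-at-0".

Fault-free values for test 1 (x1=0, x2=0, x3=1): U1=0, U2=0, U3=1, U4=0, giving Y=0. Observed 1.
Test 1: faults giving observed 1 are {U1 stuck-at-1, U1 inverted output, U2 stuck-at-1, U2 inverted output, U3 stuck-at-0, U3 inverted output, U4 stuck-at-1, U4 inverted output}.
Test 2 (x1=1, x2=1, x3=0): fault-free U1=1, U2=0, U3=0, U4=0 → 0; observed 1. Eliminates U1 stuck-at-1, U2 stuck-at-1, U2 inverted output, U3 stuck-at-0.
Test 3 (x1=0, x2=1, x3=1): fault-free U1=0, U2=1, U3=0, U4=1 → 1; observed 1. Eliminates U3 inverted output, U4 inverted output.
Test 4 (x1=0, x2=0, x3=0): fault-free U1=0, U2=0, U3=1, U4=1 → 1; observed 0. Eliminates U4 stuck-at-1.
Only U1 inverted output is consistent with every test.

U1 inverted output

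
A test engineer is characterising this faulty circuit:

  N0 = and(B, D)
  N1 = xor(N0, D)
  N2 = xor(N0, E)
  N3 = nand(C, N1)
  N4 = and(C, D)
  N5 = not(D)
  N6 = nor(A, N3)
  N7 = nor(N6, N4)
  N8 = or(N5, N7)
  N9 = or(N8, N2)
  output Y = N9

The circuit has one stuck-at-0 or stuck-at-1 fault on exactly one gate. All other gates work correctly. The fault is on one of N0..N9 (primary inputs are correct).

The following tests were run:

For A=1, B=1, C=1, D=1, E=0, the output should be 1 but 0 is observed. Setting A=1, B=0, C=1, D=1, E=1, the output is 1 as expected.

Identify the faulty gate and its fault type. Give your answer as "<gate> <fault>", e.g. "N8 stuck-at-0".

Fault-free values for test 1 (A=1, B=1, C=1, D=1, E=0): N0=1, N1=0, N2=1, N3=1, N4=1, N5=0, N6=0, N7=0, N8=0, N9=1, giving Y=1. Observed 0.
Test 1: faults giving observed 0 are {N0 stuck-at-0, N2 stuck-at-0, N9 stuck-at-0}.
Test 2 (A=1, B=0, C=1, D=1, E=1): fault-free N0=0, N1=1, N2=1, N3=0, N4=1, N5=0, N6=0, N7=0, N8=0, N9=1 → 1; observed 1. Eliminates N2 stuck-at-0, N9 stuck-at-0.
Only N0 stuck-at-0 is consistent with every test.

N0 stuck-at-0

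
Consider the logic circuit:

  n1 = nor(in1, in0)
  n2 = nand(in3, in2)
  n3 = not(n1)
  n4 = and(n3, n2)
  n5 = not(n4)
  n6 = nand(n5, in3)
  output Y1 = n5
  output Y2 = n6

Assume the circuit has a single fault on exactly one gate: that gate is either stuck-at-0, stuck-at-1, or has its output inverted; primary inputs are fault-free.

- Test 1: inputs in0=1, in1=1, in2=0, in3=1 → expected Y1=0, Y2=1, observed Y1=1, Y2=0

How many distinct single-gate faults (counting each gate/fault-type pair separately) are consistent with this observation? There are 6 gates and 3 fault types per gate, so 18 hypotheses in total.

10

Fault-free: n1=0, n2=1, n3=1, n4=1, n5=0, n6=1 → Y1=0, Y2=1. Observed Y1=1, Y2=0.
  n1: stuck-at-1, inverted output ✓; others ✗
  n2: stuck-at-0, inverted output ✓; others ✗
  n3: stuck-at-0, inverted output ✓; others ✗
  n4: stuck-at-0, inverted output ✓; others ✗
  n5: stuck-at-1, inverted output ✓; others ✗
  n6: none of the 3 fault types match ✗
Consistent faults: {n1 stuck-at-1, n1 inverted output, n2 stuck-at-0, n2 inverted output, n3 stuck-at-0, n3 inverted output, n4 stuck-at-0, n4 inverted output, n5 stuck-at-1, n5 inverted output} — 10 in all.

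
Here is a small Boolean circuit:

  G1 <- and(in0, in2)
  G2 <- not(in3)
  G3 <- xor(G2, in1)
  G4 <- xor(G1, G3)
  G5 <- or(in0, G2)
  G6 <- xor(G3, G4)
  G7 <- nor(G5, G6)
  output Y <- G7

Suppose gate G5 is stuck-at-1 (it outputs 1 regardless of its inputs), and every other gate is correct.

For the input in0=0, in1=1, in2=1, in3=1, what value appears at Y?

0

Propagate with G5 forced: G1=0, G2=0, G3=1, G4=1, G5=1 [stuck-at-1], G6=0, G7=0.
So Y = 0. (Without the fault it would be 1.)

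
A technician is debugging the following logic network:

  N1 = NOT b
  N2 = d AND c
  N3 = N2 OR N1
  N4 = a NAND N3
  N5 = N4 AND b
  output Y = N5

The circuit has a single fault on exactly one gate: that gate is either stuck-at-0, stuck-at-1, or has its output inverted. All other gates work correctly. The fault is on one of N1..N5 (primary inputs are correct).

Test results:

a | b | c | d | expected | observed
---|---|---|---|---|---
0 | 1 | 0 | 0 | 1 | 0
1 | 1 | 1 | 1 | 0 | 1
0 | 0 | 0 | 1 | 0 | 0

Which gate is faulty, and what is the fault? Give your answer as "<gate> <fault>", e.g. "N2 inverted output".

Fault-free values for test 1 (a=0, b=1, c=0, d=0): N1=0, N2=0, N3=0, N4=1, N5=1, giving Y=1. Observed 0.
Test 1: faults giving observed 0 are {N4 stuck-at-0, N4 inverted output, N5 stuck-at-0, N5 inverted output}.
Test 2 (a=1, b=1, c=1, d=1): fault-free N1=0, N2=1, N3=1, N4=0, N5=0 → 0; observed 1. Eliminates N4 stuck-at-0, N5 stuck-at-0.
Test 3 (a=0, b=0, c=0, d=1): fault-free N1=1, N2=0, N3=1, N4=1, N5=0 → 0; observed 0. Eliminates N5 inverted output.
Only N4 inverted output is consistent with every test.

N4 inverted output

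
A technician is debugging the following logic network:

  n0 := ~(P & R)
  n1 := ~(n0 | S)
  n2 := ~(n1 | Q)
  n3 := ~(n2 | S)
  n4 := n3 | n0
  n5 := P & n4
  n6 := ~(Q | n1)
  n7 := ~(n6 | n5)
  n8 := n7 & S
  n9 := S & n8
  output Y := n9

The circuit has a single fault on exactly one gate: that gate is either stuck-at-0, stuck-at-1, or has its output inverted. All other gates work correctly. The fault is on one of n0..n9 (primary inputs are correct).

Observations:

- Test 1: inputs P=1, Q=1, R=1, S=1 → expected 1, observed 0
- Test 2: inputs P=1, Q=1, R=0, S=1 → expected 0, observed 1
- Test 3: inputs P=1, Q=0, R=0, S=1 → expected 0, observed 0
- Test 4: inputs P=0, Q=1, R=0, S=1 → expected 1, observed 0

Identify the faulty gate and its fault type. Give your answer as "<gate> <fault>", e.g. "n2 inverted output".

Fault-free values for test 1 (P=1, Q=1, R=1, S=1): n0=0, n1=0, n2=0, n3=0, n4=0, n5=0, n6=0, n7=1, n8=1, n9=1, giving Y=1. Observed 0.
Test 1: faults giving observed 0 are {n0 stuck-at-1, n0 inverted output, n3 stuck-at-1, n3 inverted output, n4 stuck-at-1, n4 inverted output, n5 stuck-at-1, n5 inverted output, n6 stuck-at-1, n6 inverted output, n7 stuck-at-0, n7 inverted output, n8 stuck-at-0, n8 inverted output, n9 stuck-at-0, n9 inverted output}.
Test 2 (P=1, Q=1, R=0, S=1): fault-free n0=1, n1=0, n2=0, n3=0, n4=1, n5=1, n6=0, n7=0, n8=0, n9=0 → 0; observed 1. Eliminates n0 stuck-at-1, n3 stuck-at-1, n3 inverted output, n4 stuck-at-1, n5 stuck-at-1, n6 stuck-at-1, n6 inverted output, n7 stuck-at-0, n8 stuck-at-0, n9 stuck-at-0.
Test 3 (P=1, Q=0, R=0, S=1): fault-free n0=1, n1=0, n2=1, n3=0, n4=1, n5=1, n6=1, n7=0, n8=0, n9=0 → 0; observed 0. Eliminates n7 inverted output, n8 inverted output, n9 inverted output.
Test 4 (P=0, Q=1, R=0, S=1): fault-free n0=1, n1=0, n2=0, n3=0, n4=1, n5=0, n6=0, n7=1, n8=1, n9=1 → 1; observed 0. Eliminates n0 inverted output, n4 inverted output.
Only n5 inverted output is consistent with every test.

n5 inverted output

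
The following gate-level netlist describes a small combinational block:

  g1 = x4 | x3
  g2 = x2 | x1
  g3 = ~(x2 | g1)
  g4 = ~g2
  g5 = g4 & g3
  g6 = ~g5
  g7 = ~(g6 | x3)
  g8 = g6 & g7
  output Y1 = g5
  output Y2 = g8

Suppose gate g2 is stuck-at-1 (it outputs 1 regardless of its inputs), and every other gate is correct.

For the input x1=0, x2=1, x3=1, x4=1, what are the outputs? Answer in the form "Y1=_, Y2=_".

Y1=0, Y2=0

Propagate with g2 forced: g1=1, g2=1 [stuck-at-1], g3=0, g4=0, g5=0, g6=1, g7=0, g8=0.
So the outputs are Y1=0, Y2=0. (Same as the fault-free value — the fault is masked on this input.)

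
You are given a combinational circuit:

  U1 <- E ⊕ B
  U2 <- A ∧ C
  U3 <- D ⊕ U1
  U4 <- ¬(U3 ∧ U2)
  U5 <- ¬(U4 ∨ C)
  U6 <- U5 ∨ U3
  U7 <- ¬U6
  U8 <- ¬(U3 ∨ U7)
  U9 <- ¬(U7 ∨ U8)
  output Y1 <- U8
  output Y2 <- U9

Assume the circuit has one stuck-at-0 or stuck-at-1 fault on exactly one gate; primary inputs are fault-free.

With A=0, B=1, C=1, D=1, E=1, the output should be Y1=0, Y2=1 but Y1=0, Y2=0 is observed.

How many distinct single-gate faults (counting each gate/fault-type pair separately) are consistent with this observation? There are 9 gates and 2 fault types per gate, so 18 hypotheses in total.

5

Fault-free: U1=0, U2=0, U3=1, U4=1, U5=0, U6=1, U7=0, U8=0, U9=1 → Y1=0, Y2=1. Observed Y1=0, Y2=0.
  U1: stuck-at-1 ✓; others ✗
  U2: none of the 2 fault types match ✗
  U3: stuck-at-0 ✓; others ✗
  U4: none of the 2 fault types match ✗
  U5: none of the 2 fault types match ✗
  U6: stuck-at-0 ✓; others ✗
  U7: stuck-at-1 ✓; others ✗
  U8: none of the 2 fault types match ✗
  U9: stuck-at-0 ✓; others ✗
Consistent faults: {U1 stuck-at-1, U3 stuck-at-0, U6 stuck-at-0, U7 stuck-at-1, U9 stuck-at-0} — 5 in all.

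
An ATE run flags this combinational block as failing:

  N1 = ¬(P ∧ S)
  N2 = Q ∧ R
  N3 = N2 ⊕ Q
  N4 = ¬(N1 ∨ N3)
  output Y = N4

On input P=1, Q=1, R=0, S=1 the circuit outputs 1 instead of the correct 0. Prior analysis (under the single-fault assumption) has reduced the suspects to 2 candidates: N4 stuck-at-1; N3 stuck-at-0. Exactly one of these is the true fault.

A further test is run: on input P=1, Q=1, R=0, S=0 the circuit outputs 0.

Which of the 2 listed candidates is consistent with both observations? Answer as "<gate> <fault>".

Evaluate each candidate on input P=1, Q=1, R=0, S=0:
  N4 stuck-at-1: N1=1, N2=0, N3=1, N4=1 [stuck-at-1] → 1 — eliminated
  N3 stuck-at-0: N1=1, N2=0, N3=0 [stuck-at-0], N4=0 → 0 — matches
Only N3 stuck-at-0 reproduces the observed 0.

N3 stuck-at-0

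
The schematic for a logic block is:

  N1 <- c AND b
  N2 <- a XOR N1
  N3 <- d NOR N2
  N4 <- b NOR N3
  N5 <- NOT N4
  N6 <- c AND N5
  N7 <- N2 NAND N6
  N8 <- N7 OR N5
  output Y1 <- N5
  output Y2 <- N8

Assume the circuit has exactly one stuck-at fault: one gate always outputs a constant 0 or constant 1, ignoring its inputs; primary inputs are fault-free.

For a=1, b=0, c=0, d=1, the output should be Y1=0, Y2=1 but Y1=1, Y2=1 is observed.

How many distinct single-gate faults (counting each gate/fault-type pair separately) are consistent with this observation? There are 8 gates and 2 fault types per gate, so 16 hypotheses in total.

3

Fault-free: N1=0, N2=1, N3=0, N4=1, N5=0, N6=0, N7=1, N8=1 → Y1=0, Y2=1. Observed Y1=1, Y2=1.
  N1: none of the 2 fault types match ✗
  N2: none of the 2 fault types match ✗
  N3: stuck-at-1 ✓; others ✗
  N4: stuck-at-0 ✓; others ✗
  N5: stuck-at-1 ✓; others ✗
  N6: none of the 2 fault types match ✗
  N7: none of the 2 fault types match ✗
  N8: none of the 2 fault types match ✗
Consistent faults: {N3 stuck-at-1, N4 stuck-at-0, N5 stuck-at-1} — 3 in all.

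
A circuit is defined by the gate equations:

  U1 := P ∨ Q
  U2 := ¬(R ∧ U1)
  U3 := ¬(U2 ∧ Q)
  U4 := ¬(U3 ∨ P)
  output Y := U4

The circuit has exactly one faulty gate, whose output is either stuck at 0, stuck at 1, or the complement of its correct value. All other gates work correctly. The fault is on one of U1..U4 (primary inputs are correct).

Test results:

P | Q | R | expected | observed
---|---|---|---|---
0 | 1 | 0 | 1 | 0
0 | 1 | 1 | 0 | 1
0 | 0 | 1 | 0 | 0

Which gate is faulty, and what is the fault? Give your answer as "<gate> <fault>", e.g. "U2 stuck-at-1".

Fault-free values for test 1 (P=0, Q=1, R=0): U1=1, U2=1, U3=0, U4=1, giving Y=1. Observed 0.
Test 1: faults giving observed 0 are {U2 stuck-at-0, U2 inverted output, U3 stuck-at-1, U3 inverted output, U4 stuck-at-0, U4 inverted output}.
Test 2 (P=0, Q=1, R=1): fault-free U1=1, U2=0, U3=1, U4=0 → 0; observed 1. Eliminates U2 stuck-at-0, U3 stuck-at-1, U4 stuck-at-0.
Test 3 (P=0, Q=0, R=1): fault-free U1=0, U2=1, U3=1, U4=0 → 0; observed 0. Eliminates U3 inverted output, U4 inverted output.
Only U2 inverted output is consistent with every test.

U2 inverted output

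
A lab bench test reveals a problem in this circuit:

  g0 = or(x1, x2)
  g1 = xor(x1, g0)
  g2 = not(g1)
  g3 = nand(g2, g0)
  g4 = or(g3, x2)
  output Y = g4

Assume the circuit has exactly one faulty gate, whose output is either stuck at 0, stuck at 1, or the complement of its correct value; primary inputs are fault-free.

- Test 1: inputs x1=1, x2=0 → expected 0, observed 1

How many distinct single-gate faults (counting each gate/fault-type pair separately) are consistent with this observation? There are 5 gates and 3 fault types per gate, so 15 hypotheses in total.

10

Fault-free: g0=1, g1=0, g2=1, g3=0, g4=0 → 0. Observed 1.
  g0: stuck-at-0, inverted output ✓; others ✗
  g1: stuck-at-1, inverted output ✓; others ✗
  g2: stuck-at-0, inverted output ✓; others ✗
  g3: stuck-at-1, inverted output ✓; others ✗
  g4: stuck-at-1, inverted output ✓; others ✗
Consistent faults: {g0 stuck-at-0, g0 inverted output, g1 stuck-at-1, g1 inverted output, g2 stuck-at-0, g2 inverted output, g3 stuck-at-1, g3 inverted output, g4 stuck-at-1, g4 inverted output} — 10 in all.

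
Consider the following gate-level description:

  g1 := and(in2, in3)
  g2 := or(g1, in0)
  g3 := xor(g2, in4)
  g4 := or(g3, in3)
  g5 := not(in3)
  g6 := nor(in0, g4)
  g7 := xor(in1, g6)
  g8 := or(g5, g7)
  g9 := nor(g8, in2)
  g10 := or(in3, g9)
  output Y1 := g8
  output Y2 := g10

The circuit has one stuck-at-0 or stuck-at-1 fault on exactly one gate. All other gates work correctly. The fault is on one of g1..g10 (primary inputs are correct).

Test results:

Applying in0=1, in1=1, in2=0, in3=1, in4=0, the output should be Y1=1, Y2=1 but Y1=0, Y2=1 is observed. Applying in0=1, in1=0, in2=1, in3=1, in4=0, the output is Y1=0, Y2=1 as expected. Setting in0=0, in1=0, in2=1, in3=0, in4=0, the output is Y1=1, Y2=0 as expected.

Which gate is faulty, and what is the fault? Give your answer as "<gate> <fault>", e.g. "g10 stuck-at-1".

Fault-free values for test 1 (in0=1, in1=1, in2=0, in3=1, in4=0): g1=0, g2=1, g3=1, g4=1, g5=0, g6=0, g7=1, g8=1, g9=0, g10=1, giving Y1=1, Y2=1. Observed Y1=0, Y2=1.
Test 1: faults giving observed Y1=0, Y2=1 are {g6 stuck-at-1, g7 stuck-at-0, g8 stuck-at-0}.
Test 2 (in0=1, in1=0, in2=1, in3=1, in4=0): fault-free g1=1, g2=1, g3=1, g4=1, g5=0, g6=0, g7=0, g8=0, g9=0, g10=1 → Y1=0, Y2=1; observed Y1=0, Y2=1. Eliminates g6 stuck-at-1.
Test 3 (in0=0, in1=0, in2=1, in3=0, in4=0): fault-free g1=0, g2=0, g3=0, g4=0, g5=1, g6=1, g7=1, g8=1, g9=0, g10=0 → Y1=1, Y2=0; observed Y1=1, Y2=0. Eliminates g8 stuck-at-0.
Only g7 stuck-at-0 is consistent with every test.

g7 stuck-at-0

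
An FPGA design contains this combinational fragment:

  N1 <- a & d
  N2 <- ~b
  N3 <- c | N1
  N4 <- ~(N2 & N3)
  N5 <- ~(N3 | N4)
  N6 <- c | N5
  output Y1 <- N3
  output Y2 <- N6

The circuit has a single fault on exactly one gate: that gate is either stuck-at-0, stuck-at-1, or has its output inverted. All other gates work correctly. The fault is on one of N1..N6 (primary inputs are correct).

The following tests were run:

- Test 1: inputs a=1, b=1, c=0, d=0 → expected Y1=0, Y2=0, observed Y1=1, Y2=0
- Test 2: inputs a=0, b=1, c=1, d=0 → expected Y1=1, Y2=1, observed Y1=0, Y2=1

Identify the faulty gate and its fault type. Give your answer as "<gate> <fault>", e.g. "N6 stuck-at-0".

N3 inverted output

Fault-free values for test 1 (a=1, b=1, c=0, d=0): N1=0, N2=0, N3=0, N4=1, N5=0, N6=0, giving Y1=0, Y2=0. Observed Y1=1, Y2=0.
Test 1: faults giving observed Y1=1, Y2=0 are {N1 stuck-at-1, N1 inverted output, N3 stuck-at-1, N3 inverted output}.
Test 2 (a=0, b=1, c=1, d=0): fault-free N1=0, N2=0, N3=1, N4=1, N5=0, N6=1 → Y1=1, Y2=1; observed Y1=0, Y2=1. Eliminates N1 stuck-at-1, N1 inverted output, N3 stuck-at-1.
Only N3 inverted output is consistent with every test.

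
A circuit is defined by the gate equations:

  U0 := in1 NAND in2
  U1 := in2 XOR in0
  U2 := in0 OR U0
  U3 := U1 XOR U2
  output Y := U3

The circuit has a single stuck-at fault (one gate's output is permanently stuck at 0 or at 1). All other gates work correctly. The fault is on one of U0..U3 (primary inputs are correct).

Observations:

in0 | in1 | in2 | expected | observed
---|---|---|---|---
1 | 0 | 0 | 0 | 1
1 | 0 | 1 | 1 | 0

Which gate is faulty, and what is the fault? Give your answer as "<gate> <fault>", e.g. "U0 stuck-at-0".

Fault-free values for test 1 (in0=1, in1=0, in2=0): U0=1, U1=1, U2=1, U3=0, giving Y=0. Observed 1.
Test 1: faults giving observed 1 are {U1 stuck-at-0, U2 stuck-at-0, U3 stuck-at-1}.
Test 2 (in0=1, in1=0, in2=1): fault-free U0=1, U1=0, U2=1, U3=1 → 1; observed 0. Eliminates U1 stuck-at-0, U3 stuck-at-1.
Only U2 stuck-at-0 is consistent with every test.

U2 stuck-at-0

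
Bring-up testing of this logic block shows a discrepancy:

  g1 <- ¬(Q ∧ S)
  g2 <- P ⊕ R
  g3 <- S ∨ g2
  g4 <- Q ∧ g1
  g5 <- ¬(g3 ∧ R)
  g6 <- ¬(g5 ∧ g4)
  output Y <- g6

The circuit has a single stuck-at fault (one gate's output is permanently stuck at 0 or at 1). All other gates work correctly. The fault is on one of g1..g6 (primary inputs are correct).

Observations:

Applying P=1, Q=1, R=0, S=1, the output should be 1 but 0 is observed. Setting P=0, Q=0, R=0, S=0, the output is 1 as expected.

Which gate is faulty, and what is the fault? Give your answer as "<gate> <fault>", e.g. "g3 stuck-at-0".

g1 stuck-at-1

Fault-free values for test 1 (P=1, Q=1, R=0, S=1): g1=0, g2=1, g3=1, g4=0, g5=1, g6=1, giving Y=1. Observed 0.
Test 1: faults giving observed 0 are {g1 stuck-at-1, g4 stuck-at-1, g6 stuck-at-0}.
Test 2 (P=0, Q=0, R=0, S=0): fault-free g1=1, g2=0, g3=0, g4=0, g5=1, g6=1 → 1; observed 1. Eliminates g4 stuck-at-1, g6 stuck-at-0.
Only g1 stuck-at-1 is consistent with every test.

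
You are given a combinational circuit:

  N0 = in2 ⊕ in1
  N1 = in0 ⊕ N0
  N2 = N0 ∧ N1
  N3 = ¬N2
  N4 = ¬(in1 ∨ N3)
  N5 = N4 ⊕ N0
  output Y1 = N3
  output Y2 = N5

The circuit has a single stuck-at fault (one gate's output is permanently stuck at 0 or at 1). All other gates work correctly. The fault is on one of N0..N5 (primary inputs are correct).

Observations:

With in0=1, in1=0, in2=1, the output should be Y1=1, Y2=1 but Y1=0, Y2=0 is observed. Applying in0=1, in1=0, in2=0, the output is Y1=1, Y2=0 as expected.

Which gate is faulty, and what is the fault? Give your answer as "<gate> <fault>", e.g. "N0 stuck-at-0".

N1 stuck-at-1

Fault-free values for test 1 (in0=1, in1=0, in2=1): N0=1, N1=0, N2=0, N3=1, N4=0, N5=1, giving Y1=1, Y2=1. Observed Y1=0, Y2=0.
Test 1: faults giving observed Y1=0, Y2=0 are {N1 stuck-at-1, N2 stuck-at-1, N3 stuck-at-0}.
Test 2 (in0=1, in1=0, in2=0): fault-free N0=0, N1=1, N2=0, N3=1, N4=0, N5=0 → Y1=1, Y2=0; observed Y1=1, Y2=0. Eliminates N2 stuck-at-1, N3 stuck-at-0.
Only N1 stuck-at-1 is consistent with every test.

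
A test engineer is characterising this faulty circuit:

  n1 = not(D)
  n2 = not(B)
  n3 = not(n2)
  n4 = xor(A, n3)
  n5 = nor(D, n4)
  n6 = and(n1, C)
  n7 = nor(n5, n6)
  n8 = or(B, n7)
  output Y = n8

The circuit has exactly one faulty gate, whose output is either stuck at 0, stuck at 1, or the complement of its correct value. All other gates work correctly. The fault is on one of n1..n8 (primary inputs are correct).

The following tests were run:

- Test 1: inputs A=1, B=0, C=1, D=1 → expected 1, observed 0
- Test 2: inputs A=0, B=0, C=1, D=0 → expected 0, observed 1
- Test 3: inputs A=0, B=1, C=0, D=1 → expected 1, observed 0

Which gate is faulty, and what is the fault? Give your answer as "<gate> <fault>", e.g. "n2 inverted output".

n8 inverted output

Fault-free values for test 1 (A=1, B=0, C=1, D=1): n1=0, n2=1, n3=0, n4=1, n5=0, n6=0, n7=1, n8=1, giving Y=1. Observed 0.
Test 1: faults giving observed 0 are {n1 stuck-at-1, n1 inverted output, n5 stuck-at-1, n5 inverted output, n6 stuck-at-1, n6 inverted output, n7 stuck-at-0, n7 inverted output, n8 stuck-at-0, n8 inverted output}.
Test 2 (A=0, B=0, C=1, D=0): fault-free n1=1, n2=1, n3=0, n4=0, n5=1, n6=1, n7=0, n8=0 → 0; observed 1. Eliminates n1 stuck-at-1, n1 inverted output, n5 stuck-at-1, n5 inverted output, n6 stuck-at-1, n6 inverted output, n7 stuck-at-0, n8 stuck-at-0.
Test 3 (A=0, B=1, C=0, D=1): fault-free n1=0, n2=0, n3=1, n4=1, n5=0, n6=0, n7=1, n8=1 → 1; observed 0. Eliminates n7 inverted output.
Only n8 inverted output is consistent with every test.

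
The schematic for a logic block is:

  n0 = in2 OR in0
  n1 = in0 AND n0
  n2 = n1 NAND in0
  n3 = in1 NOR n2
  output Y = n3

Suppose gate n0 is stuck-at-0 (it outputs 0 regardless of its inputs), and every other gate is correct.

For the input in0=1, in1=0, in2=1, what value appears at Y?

0

Propagate with n0 forced: n0=0 [stuck-at-0], n1=0, n2=1, n3=0.
So Y = 0. (Without the fault it would be 1.)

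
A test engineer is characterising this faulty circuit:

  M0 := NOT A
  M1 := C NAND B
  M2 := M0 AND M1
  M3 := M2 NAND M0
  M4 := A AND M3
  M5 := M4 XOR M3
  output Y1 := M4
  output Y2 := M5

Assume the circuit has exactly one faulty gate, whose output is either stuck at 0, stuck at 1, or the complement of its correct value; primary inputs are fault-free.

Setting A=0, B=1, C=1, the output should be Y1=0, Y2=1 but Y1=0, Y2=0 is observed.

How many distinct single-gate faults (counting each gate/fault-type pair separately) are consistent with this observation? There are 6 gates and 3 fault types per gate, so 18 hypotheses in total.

8

Fault-free: M0=1, M1=0, M2=0, M3=1, M4=0, M5=1 → Y1=0, Y2=1. Observed Y1=0, Y2=0.
  M0: none of the 3 fault types match ✗
  M1: stuck-at-1, inverted output ✓; others ✗
  M2: stuck-at-1, inverted output ✓; others ✗
  M3: stuck-at-0, inverted output ✓; others ✗
  M4: none of the 3 fault types match ✗
  M5: stuck-at-0, inverted output ✓; others ✗
Consistent faults: {M1 stuck-at-1, M1 inverted output, M2 stuck-at-1, M2 inverted output, M3 stuck-at-0, M3 inverted output, M5 stuck-at-0, M5 inverted output} — 8 in all.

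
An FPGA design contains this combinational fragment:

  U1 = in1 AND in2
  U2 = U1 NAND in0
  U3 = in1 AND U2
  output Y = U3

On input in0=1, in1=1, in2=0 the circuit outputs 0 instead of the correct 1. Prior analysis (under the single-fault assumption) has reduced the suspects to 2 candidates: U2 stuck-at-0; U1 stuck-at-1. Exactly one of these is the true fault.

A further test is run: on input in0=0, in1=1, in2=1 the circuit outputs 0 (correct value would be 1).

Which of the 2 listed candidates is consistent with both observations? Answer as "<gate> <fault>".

U2 stuck-at-0

Evaluate each candidate on input in0=0, in1=1, in2=1:
  U2 stuck-at-0: U1=1, U2=0 [stuck-at-0], U3=0 → 0 — matches
  U1 stuck-at-1: U1=1 [stuck-at-1], U2=1, U3=1 → 1 — eliminated
Only U2 stuck-at-0 reproduces the observed 0.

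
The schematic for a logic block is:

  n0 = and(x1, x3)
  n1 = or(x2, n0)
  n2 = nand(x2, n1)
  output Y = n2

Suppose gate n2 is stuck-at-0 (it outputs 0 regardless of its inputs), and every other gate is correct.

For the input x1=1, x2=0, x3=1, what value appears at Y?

0

Propagate with n2 forced: n0=1, n1=1, n2=0 [stuck-at-0].
So Y = 0. (Without the fault it would be 1.)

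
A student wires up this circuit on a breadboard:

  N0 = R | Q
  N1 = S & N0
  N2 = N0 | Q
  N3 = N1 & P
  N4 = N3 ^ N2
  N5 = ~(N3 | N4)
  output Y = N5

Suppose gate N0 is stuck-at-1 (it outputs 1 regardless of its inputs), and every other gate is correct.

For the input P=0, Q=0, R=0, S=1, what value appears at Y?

0

Propagate with N0 forced: N0=1 [stuck-at-1], N1=1, N2=1, N3=0, N4=1, N5=0.
So Y = 0. (Without the fault it would be 1.)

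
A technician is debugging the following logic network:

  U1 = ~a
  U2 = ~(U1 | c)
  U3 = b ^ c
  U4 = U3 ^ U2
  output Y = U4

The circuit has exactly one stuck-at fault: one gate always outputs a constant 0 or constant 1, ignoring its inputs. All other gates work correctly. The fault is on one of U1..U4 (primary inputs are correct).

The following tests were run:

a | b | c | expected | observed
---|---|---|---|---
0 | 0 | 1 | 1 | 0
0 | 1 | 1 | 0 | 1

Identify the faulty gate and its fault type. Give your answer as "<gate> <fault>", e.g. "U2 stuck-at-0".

U2 stuck-at-1

Fault-free values for test 1 (a=0, b=0, c=1): U1=1, U2=0, U3=1, U4=1, giving Y=1. Observed 0.
Test 1: faults giving observed 0 are {U2 stuck-at-1, U3 stuck-at-0, U4 stuck-at-0}.
Test 2 (a=0, b=1, c=1): fault-free U1=1, U2=0, U3=0, U4=0 → 0; observed 1. Eliminates U3 stuck-at-0, U4 stuck-at-0.
Only U2 stuck-at-1 is consistent with every test.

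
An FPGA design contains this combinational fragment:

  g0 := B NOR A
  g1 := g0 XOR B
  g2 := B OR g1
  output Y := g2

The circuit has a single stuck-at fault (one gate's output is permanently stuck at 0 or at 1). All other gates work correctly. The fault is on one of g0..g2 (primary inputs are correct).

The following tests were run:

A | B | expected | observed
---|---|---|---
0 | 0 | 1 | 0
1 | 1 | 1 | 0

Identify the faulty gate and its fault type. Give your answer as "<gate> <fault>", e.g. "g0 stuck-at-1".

Fault-free values for test 1 (A=0, B=0): g0=1, g1=1, g2=1, giving Y=1. Observed 0.
Test 1: faults giving observed 0 are {g0 stuck-at-0, g1 stuck-at-0, g2 stuck-at-0}.
Test 2 (A=1, B=1): fault-free g0=0, g1=1, g2=1 → 1; observed 0. Eliminates g0 stuck-at-0, g1 stuck-at-0.
Only g2 stuck-at-0 is consistent with every test.

g2 stuck-at-0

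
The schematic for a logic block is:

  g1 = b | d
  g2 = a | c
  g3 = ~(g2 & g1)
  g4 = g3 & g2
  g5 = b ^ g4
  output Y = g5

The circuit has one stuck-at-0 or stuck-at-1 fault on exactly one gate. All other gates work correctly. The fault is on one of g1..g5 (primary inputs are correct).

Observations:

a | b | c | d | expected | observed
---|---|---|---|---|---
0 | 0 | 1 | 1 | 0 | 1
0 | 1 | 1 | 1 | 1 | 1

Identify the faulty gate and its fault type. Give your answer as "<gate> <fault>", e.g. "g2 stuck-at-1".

Fault-free values for test 1 (a=0, b=0, c=1, d=1): g1=1, g2=1, g3=0, g4=0, g5=0, giving Y=0. Observed 1.
Test 1: faults giving observed 1 are {g1 stuck-at-0, g3 stuck-at-1, g4 stuck-at-1, g5 stuck-at-1}.
Test 2 (a=0, b=1, c=1, d=1): fault-free g1=1, g2=1, g3=0, g4=0, g5=1 → 1; observed 1. Eliminates g1 stuck-at-0, g3 stuck-at-1, g4 stuck-at-1.
Only g5 stuck-at-1 is consistent with every test.

g5 stuck-at-1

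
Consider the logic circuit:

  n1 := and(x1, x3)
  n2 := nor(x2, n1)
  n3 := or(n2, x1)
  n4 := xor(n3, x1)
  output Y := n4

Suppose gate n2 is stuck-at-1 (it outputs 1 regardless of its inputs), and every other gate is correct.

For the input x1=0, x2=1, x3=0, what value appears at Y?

Propagate with n2 forced: n1=0, n2=1 [stuck-at-1], n3=1, n4=1.
So Y = 1. (Without the fault it would be 0.)

1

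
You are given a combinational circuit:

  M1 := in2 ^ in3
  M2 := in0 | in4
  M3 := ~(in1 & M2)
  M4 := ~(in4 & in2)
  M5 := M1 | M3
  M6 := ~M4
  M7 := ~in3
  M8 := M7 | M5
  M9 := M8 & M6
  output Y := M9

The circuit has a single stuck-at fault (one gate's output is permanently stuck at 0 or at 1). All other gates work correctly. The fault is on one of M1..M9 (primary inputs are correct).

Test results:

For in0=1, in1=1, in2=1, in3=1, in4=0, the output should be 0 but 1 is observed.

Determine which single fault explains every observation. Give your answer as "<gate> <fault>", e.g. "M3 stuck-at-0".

Fault-free values for test 1 (in0=1, in1=1, in2=1, in3=1, in4=0): M1=0, M2=1, M3=0, M4=1, M5=0, M6=0, M7=0, M8=0, M9=0, giving Y=0. Observed 1.
Test 1: faults giving observed 1 are {M9 stuck-at-1}.
Only M9 stuck-at-1 is consistent with every test.

M9 stuck-at-1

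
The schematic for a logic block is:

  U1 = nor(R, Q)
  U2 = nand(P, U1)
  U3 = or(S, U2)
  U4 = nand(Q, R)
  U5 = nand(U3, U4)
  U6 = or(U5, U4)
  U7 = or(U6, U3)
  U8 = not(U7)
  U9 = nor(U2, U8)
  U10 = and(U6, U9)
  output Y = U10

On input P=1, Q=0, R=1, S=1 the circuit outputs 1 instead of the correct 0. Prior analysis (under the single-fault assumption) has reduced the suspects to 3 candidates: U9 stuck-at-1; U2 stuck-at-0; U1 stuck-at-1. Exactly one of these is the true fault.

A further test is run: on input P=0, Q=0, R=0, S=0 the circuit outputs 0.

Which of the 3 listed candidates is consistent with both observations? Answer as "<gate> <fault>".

Evaluate each candidate on input P=0, Q=0, R=0, S=0:
  U9 stuck-at-1: U1=1, U2=1, U3=1, U4=1, U5=0, U6=1, U7=1, U8=0, U9=1 [stuck-at-1], U10=1 → 1 — eliminated
  U2 stuck-at-0: U1=1, U2=0 [stuck-at-0], U3=0, U4=1, U5=1, U6=1, U7=1, U8=0, U9=1, U10=1 → 1 — eliminated
  U1 stuck-at-1: U1=1 [stuck-at-1], U2=1, U3=1, U4=1, U5=0, U6=1, U7=1, U8=0, U9=0, U10=0 → 0 — matches
Only U1 stuck-at-1 reproduces the observed 0.

U1 stuck-at-1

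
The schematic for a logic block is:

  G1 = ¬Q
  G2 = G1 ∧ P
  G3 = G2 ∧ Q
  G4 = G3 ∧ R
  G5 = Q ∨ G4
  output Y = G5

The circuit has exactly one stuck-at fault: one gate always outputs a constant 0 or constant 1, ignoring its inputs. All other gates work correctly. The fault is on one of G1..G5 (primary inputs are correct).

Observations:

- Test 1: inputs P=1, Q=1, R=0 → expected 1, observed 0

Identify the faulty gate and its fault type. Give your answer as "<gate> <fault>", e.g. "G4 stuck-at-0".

Fault-free values for test 1 (P=1, Q=1, R=0): G1=0, G2=0, G3=0, G4=0, G5=1, giving Y=1. Observed 0.
Test 1: faults giving observed 0 are {G5 stuck-at-0}.
Only G5 stuck-at-0 is consistent with every test.

G5 stuck-at-0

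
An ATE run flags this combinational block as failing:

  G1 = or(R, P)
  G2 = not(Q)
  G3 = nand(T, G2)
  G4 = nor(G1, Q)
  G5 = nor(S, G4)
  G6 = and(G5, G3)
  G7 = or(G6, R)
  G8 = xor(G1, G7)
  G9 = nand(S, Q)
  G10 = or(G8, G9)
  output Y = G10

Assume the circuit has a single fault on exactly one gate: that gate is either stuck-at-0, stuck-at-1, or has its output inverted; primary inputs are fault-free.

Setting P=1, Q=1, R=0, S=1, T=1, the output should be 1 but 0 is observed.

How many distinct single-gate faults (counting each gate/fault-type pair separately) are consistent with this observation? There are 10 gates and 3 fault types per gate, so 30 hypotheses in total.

12

Fault-free: G1=1, G2=0, G3=1, G4=0, G5=0, G6=0, G7=0, G8=1, G9=0, G10=1 → 1. Observed 0.
  G1: stuck-at-0, inverted output ✓; others ✗
  G2: none of the 3 fault types match ✗
  G3: none of the 3 fault types match ✗
  G4: none of the 3 fault types match ✗
  G5: stuck-at-1, inverted output ✓; others ✗
  G6: stuck-at-1, inverted output ✓; others ✗
  G7: stuck-at-1, inverted output ✓; others ✗
  G8: stuck-at-0, inverted output ✓; others ✗
  G9: none of the 3 fault types match ✗
  G10: stuck-at-0, inverted output ✓; others ✗
Consistent faults: {G1 stuck-at-0, G1 inverted output, G5 stuck-at-1, G5 inverted output, G6 stuck-at-1, G6 inverted output, G7 stuck-at-1, G7 inverted output, G8 stuck-at-0, G8 inverted output, G10 stuck-at-0, G10 inverted output} — 12 in all.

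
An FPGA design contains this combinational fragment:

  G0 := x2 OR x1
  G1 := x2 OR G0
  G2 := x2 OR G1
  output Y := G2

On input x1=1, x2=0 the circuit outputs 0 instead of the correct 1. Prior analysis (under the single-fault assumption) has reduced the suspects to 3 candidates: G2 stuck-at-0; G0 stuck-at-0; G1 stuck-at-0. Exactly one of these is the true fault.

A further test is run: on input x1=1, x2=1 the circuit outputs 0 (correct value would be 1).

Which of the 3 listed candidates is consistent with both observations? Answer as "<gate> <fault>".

Evaluate each candidate on input x1=1, x2=1:
  G2 stuck-at-0: G0=1, G1=1, G2=0 [stuck-at-0] → 0 — matches
  G0 stuck-at-0: G0=0 [stuck-at-0], G1=1, G2=1 → 1 — eliminated
  G1 stuck-at-0: G0=1, G1=0 [stuck-at-0], G2=1 → 1 — eliminated
Only G2 stuck-at-0 reproduces the observed 0.

G2 stuck-at-0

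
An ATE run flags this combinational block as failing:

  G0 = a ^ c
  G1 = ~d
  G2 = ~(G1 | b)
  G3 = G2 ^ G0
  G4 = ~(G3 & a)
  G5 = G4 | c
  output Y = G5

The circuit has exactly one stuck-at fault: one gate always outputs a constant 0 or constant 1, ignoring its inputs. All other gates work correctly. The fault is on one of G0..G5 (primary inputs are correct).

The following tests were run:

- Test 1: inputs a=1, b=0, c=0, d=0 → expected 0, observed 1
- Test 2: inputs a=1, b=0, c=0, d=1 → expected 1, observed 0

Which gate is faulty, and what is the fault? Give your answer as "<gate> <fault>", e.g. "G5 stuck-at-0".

G0 stuck-at-0

Fault-free values for test 1 (a=1, b=0, c=0, d=0): G0=1, G1=1, G2=0, G3=1, G4=0, G5=0, giving Y=0. Observed 1.
Test 1: faults giving observed 1 are {G0 stuck-at-0, G1 stuck-at-0, G2 stuck-at-1, G3 stuck-at-0, G4 stuck-at-1, G5 stuck-at-1}.
Test 2 (a=1, b=0, c=0, d=1): fault-free G0=1, G1=0, G2=1, G3=0, G4=1, G5=1 → 1; observed 0. Eliminates G1 stuck-at-0, G2 stuck-at-1, G3 stuck-at-0, G4 stuck-at-1, G5 stuck-at-1.
Only G0 stuck-at-0 is consistent with every test.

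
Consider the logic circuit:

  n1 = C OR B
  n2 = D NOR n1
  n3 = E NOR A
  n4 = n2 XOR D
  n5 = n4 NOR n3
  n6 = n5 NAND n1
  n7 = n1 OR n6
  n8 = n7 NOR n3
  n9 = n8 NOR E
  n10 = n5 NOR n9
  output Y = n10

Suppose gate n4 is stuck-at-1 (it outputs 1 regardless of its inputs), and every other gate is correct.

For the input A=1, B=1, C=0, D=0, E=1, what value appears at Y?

Propagate with n4 forced: n1=1, n2=0, n3=0, n4=1 [stuck-at-1], n5=0, n6=1, n7=1, n8=0, n9=0, n10=1.
So Y = 1. (Without the fault it would be 0.)

1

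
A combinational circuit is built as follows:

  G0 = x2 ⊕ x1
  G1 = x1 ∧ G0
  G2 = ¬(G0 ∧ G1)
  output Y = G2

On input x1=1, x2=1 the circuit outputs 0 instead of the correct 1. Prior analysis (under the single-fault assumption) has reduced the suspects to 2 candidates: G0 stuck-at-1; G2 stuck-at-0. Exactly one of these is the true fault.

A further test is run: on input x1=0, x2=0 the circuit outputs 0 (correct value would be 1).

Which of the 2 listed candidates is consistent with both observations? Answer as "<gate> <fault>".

G2 stuck-at-0

Evaluate each candidate on input x1=0, x2=0:
  G0 stuck-at-1: G0=1 [stuck-at-1], G1=0, G2=1 → 1 — eliminated
  G2 stuck-at-0: G0=0, G1=0, G2=0 [stuck-at-0] → 0 — matches
Only G2 stuck-at-0 reproduces the observed 0.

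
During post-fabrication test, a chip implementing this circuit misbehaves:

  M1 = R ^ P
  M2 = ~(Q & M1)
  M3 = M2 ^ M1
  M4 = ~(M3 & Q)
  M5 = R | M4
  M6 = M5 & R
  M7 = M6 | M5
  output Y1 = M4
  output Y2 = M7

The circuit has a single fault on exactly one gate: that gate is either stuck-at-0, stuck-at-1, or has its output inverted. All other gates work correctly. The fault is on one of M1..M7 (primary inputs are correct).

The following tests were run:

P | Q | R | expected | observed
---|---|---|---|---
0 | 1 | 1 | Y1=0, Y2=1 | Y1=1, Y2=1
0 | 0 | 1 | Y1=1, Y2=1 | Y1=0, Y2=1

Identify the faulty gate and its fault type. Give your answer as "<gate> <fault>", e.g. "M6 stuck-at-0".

M4 inverted output

Fault-free values for test 1 (P=0, Q=1, R=1): M1=1, M2=0, M3=1, M4=0, M5=1, M6=1, M7=1, giving Y1=0, Y2=1. Observed Y1=1, Y2=1.
Test 1: faults giving observed Y1=1, Y2=1 are {M2 stuck-at-1, M2 inverted output, M3 stuck-at-0, M3 inverted output, M4 stuck-at-1, M4 inverted output}.
Test 2 (P=0, Q=0, R=1): fault-free M1=1, M2=1, M3=0, M4=1, M5=1, M6=1, M7=1 → Y1=1, Y2=1; observed Y1=0, Y2=1. Eliminates M2 stuck-at-1, M2 inverted output, M3 stuck-at-0, M3 inverted output, M4 stuck-at-1.
Only M4 inverted output is consistent with every test.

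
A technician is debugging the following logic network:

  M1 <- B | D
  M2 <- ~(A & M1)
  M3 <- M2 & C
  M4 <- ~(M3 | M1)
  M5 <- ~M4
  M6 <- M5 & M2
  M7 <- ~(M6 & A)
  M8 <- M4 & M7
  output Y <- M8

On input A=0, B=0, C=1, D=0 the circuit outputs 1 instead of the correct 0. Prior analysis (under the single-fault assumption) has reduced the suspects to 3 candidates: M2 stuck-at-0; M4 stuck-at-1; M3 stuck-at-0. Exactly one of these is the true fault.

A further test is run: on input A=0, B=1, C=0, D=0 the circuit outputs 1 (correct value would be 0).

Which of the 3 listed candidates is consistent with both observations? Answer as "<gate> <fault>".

M4 stuck-at-1

Evaluate each candidate on input A=0, B=1, C=0, D=0:
  M2 stuck-at-0: M1=1, M2=0 [stuck-at-0], M3=0, M4=0, M5=1, M6=0, M7=1, M8=0 → 0 — eliminated
  M4 stuck-at-1: M1=1, M2=1, M3=0, M4=1 [stuck-at-1], M5=0, M6=0, M7=1, M8=1 → 1 — matches
  M3 stuck-at-0: M1=1, M2=1, M3=0 [stuck-at-0], M4=0, M5=1, M6=1, M7=1, M8=0 → 0 — eliminated
Only M4 stuck-at-1 reproduces the observed 1.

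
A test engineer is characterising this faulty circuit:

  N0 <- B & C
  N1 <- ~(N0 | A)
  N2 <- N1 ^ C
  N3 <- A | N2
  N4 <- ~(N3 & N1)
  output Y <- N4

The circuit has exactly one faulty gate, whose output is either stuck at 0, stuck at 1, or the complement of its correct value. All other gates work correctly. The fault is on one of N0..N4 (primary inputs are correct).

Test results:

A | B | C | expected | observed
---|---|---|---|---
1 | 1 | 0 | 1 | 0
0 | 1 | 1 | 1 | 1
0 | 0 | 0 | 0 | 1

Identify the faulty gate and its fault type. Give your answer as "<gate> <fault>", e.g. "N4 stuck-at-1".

N1 inverted output

Fault-free values for test 1 (A=1, B=1, C=0): N0=0, N1=0, N2=0, N3=1, N4=1, giving Y=1. Observed 0.
Test 1: faults giving observed 0 are {N1 stuck-at-1, N1 inverted output, N4 stuck-at-0, N4 inverted output}.
Test 2 (A=0, B=1, C=1): fault-free N0=1, N1=0, N2=1, N3=1, N4=1 → 1; observed 1. Eliminates N4 stuck-at-0, N4 inverted output.
Test 3 (A=0, B=0, C=0): fault-free N0=0, N1=1, N2=1, N3=1, N4=0 → 0; observed 1. Eliminates N1 stuck-at-1.
Only N1 inverted output is consistent with every test.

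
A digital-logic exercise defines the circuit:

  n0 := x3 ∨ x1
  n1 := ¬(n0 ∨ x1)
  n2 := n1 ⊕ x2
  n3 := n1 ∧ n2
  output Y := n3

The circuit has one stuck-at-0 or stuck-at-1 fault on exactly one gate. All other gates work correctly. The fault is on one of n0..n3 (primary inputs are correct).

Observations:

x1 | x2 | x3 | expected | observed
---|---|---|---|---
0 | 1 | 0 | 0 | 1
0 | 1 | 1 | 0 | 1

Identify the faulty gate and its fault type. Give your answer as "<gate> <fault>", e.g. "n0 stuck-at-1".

n3 stuck-at-1

Fault-free values for test 1 (x1=0, x2=1, x3=0): n0=0, n1=1, n2=0, n3=0, giving Y=0. Observed 1.
Test 1: faults giving observed 1 are {n2 stuck-at-1, n3 stuck-at-1}.
Test 2 (x1=0, x2=1, x3=1): fault-free n0=1, n1=0, n2=1, n3=0 → 0; observed 1. Eliminates n2 stuck-at-1.
Only n3 stuck-at-1 is consistent with every test.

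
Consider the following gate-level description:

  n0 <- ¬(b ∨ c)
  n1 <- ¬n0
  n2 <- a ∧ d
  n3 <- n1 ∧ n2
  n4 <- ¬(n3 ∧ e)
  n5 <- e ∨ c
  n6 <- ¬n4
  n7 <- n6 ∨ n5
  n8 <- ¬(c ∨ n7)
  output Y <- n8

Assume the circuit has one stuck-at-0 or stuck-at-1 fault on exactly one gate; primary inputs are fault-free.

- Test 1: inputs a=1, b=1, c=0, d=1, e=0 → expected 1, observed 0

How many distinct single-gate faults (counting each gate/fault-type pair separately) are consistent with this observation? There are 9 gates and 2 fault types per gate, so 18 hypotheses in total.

Fault-free: n0=0, n1=1, n2=1, n3=1, n4=1, n5=0, n6=0, n7=0, n8=1 → 1. Observed 0.
  n0: none of the 2 fault types match ✗
  n1: none of the 2 fault types match ✗
  n2: none of the 2 fault types match ✗
  n3: none of the 2 fault types match ✗
  n4: stuck-at-0 ✓; others ✗
  n5: stuck-at-1 ✓; others ✗
  n6: stuck-at-1 ✓; others ✗
  n7: stuck-at-1 ✓; others ✗
  n8: stuck-at-0 ✓; others ✗
Consistent faults: {n4 stuck-at-0, n5 stuck-at-1, n6 stuck-at-1, n7 stuck-at-1, n8 stuck-at-0} — 5 in all.

5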